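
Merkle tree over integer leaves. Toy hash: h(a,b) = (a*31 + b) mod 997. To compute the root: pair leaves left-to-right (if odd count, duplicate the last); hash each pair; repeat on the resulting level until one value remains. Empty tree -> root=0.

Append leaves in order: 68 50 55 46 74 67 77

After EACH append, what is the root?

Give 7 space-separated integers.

Answer: 68 164 862 853 525 301 404

Derivation:
After append 68 (leaves=[68]):
  L0: [68]
  root=68
After append 50 (leaves=[68, 50]):
  L0: [68, 50]
  L1: h(68,50)=(68*31+50)%997=164 -> [164]
  root=164
After append 55 (leaves=[68, 50, 55]):
  L0: [68, 50, 55]
  L1: h(68,50)=(68*31+50)%997=164 h(55,55)=(55*31+55)%997=763 -> [164, 763]
  L2: h(164,763)=(164*31+763)%997=862 -> [862]
  root=862
After append 46 (leaves=[68, 50, 55, 46]):
  L0: [68, 50, 55, 46]
  L1: h(68,50)=(68*31+50)%997=164 h(55,46)=(55*31+46)%997=754 -> [164, 754]
  L2: h(164,754)=(164*31+754)%997=853 -> [853]
  root=853
After append 74 (leaves=[68, 50, 55, 46, 74]):
  L0: [68, 50, 55, 46, 74]
  L1: h(68,50)=(68*31+50)%997=164 h(55,46)=(55*31+46)%997=754 h(74,74)=(74*31+74)%997=374 -> [164, 754, 374]
  L2: h(164,754)=(164*31+754)%997=853 h(374,374)=(374*31+374)%997=4 -> [853, 4]
  L3: h(853,4)=(853*31+4)%997=525 -> [525]
  root=525
After append 67 (leaves=[68, 50, 55, 46, 74, 67]):
  L0: [68, 50, 55, 46, 74, 67]
  L1: h(68,50)=(68*31+50)%997=164 h(55,46)=(55*31+46)%997=754 h(74,67)=(74*31+67)%997=367 -> [164, 754, 367]
  L2: h(164,754)=(164*31+754)%997=853 h(367,367)=(367*31+367)%997=777 -> [853, 777]
  L3: h(853,777)=(853*31+777)%997=301 -> [301]
  root=301
After append 77 (leaves=[68, 50, 55, 46, 74, 67, 77]):
  L0: [68, 50, 55, 46, 74, 67, 77]
  L1: h(68,50)=(68*31+50)%997=164 h(55,46)=(55*31+46)%997=754 h(74,67)=(74*31+67)%997=367 h(77,77)=(77*31+77)%997=470 -> [164, 754, 367, 470]
  L2: h(164,754)=(164*31+754)%997=853 h(367,470)=(367*31+470)%997=880 -> [853, 880]
  L3: h(853,880)=(853*31+880)%997=404 -> [404]
  root=404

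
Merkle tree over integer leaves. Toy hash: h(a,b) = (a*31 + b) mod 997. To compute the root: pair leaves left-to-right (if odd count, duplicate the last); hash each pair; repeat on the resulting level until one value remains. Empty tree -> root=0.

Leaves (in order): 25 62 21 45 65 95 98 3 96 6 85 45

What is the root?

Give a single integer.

Answer: 394

Derivation:
L0: [25, 62, 21, 45, 65, 95, 98, 3, 96, 6, 85, 45]
L1: h(25,62)=(25*31+62)%997=837 h(21,45)=(21*31+45)%997=696 h(65,95)=(65*31+95)%997=116 h(98,3)=(98*31+3)%997=50 h(96,6)=(96*31+6)%997=988 h(85,45)=(85*31+45)%997=686 -> [837, 696, 116, 50, 988, 686]
L2: h(837,696)=(837*31+696)%997=721 h(116,50)=(116*31+50)%997=655 h(988,686)=(988*31+686)%997=407 -> [721, 655, 407]
L3: h(721,655)=(721*31+655)%997=75 h(407,407)=(407*31+407)%997=63 -> [75, 63]
L4: h(75,63)=(75*31+63)%997=394 -> [394]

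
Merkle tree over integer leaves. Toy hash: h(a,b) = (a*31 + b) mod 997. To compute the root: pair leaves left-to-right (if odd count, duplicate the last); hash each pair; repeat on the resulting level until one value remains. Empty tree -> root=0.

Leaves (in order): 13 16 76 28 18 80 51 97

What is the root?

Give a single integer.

Answer: 516

Derivation:
L0: [13, 16, 76, 28, 18, 80, 51, 97]
L1: h(13,16)=(13*31+16)%997=419 h(76,28)=(76*31+28)%997=390 h(18,80)=(18*31+80)%997=638 h(51,97)=(51*31+97)%997=681 -> [419, 390, 638, 681]
L2: h(419,390)=(419*31+390)%997=418 h(638,681)=(638*31+681)%997=519 -> [418, 519]
L3: h(418,519)=(418*31+519)%997=516 -> [516]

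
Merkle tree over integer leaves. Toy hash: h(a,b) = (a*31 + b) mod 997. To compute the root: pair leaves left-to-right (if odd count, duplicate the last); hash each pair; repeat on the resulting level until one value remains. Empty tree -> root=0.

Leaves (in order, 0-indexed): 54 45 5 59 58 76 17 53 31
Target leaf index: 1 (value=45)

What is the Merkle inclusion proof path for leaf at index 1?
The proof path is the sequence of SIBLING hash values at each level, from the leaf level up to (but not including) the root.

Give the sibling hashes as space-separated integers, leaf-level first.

L0 (leaves): [54, 45, 5, 59, 58, 76, 17, 53, 31], target index=1
L1: h(54,45)=(54*31+45)%997=722 [pair 0] h(5,59)=(5*31+59)%997=214 [pair 1] h(58,76)=(58*31+76)%997=877 [pair 2] h(17,53)=(17*31+53)%997=580 [pair 3] h(31,31)=(31*31+31)%997=992 [pair 4] -> [722, 214, 877, 580, 992]
  Sibling for proof at L0: 54
L2: h(722,214)=(722*31+214)%997=662 [pair 0] h(877,580)=(877*31+580)%997=848 [pair 1] h(992,992)=(992*31+992)%997=837 [pair 2] -> [662, 848, 837]
  Sibling for proof at L1: 214
L3: h(662,848)=(662*31+848)%997=433 [pair 0] h(837,837)=(837*31+837)%997=862 [pair 1] -> [433, 862]
  Sibling for proof at L2: 848
L4: h(433,862)=(433*31+862)%997=327 [pair 0] -> [327]
  Sibling for proof at L3: 862
Root: 327
Proof path (sibling hashes from leaf to root): [54, 214, 848, 862]

Answer: 54 214 848 862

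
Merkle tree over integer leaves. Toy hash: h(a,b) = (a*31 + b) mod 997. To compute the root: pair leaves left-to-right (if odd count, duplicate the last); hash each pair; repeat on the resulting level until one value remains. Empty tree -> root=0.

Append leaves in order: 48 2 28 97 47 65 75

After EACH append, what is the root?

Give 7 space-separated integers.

After append 48 (leaves=[48]):
  L0: [48]
  root=48
After append 2 (leaves=[48, 2]):
  L0: [48, 2]
  L1: h(48,2)=(48*31+2)%997=493 -> [493]
  root=493
After append 28 (leaves=[48, 2, 28]):
  L0: [48, 2, 28]
  L1: h(48,2)=(48*31+2)%997=493 h(28,28)=(28*31+28)%997=896 -> [493, 896]
  L2: h(493,896)=(493*31+896)%997=227 -> [227]
  root=227
After append 97 (leaves=[48, 2, 28, 97]):
  L0: [48, 2, 28, 97]
  L1: h(48,2)=(48*31+2)%997=493 h(28,97)=(28*31+97)%997=965 -> [493, 965]
  L2: h(493,965)=(493*31+965)%997=296 -> [296]
  root=296
After append 47 (leaves=[48, 2, 28, 97, 47]):
  L0: [48, 2, 28, 97, 47]
  L1: h(48,2)=(48*31+2)%997=493 h(28,97)=(28*31+97)%997=965 h(47,47)=(47*31+47)%997=507 -> [493, 965, 507]
  L2: h(493,965)=(493*31+965)%997=296 h(507,507)=(507*31+507)%997=272 -> [296, 272]
  L3: h(296,272)=(296*31+272)%997=475 -> [475]
  root=475
After append 65 (leaves=[48, 2, 28, 97, 47, 65]):
  L0: [48, 2, 28, 97, 47, 65]
  L1: h(48,2)=(48*31+2)%997=493 h(28,97)=(28*31+97)%997=965 h(47,65)=(47*31+65)%997=525 -> [493, 965, 525]
  L2: h(493,965)=(493*31+965)%997=296 h(525,525)=(525*31+525)%997=848 -> [296, 848]
  L3: h(296,848)=(296*31+848)%997=54 -> [54]
  root=54
After append 75 (leaves=[48, 2, 28, 97, 47, 65, 75]):
  L0: [48, 2, 28, 97, 47, 65, 75]
  L1: h(48,2)=(48*31+2)%997=493 h(28,97)=(28*31+97)%997=965 h(47,65)=(47*31+65)%997=525 h(75,75)=(75*31+75)%997=406 -> [493, 965, 525, 406]
  L2: h(493,965)=(493*31+965)%997=296 h(525,406)=(525*31+406)%997=729 -> [296, 729]
  L3: h(296,729)=(296*31+729)%997=932 -> [932]
  root=932

Answer: 48 493 227 296 475 54 932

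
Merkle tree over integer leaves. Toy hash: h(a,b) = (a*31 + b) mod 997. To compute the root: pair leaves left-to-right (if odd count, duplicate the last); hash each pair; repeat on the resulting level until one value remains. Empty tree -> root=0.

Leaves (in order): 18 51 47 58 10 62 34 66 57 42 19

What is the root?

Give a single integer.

L0: [18, 51, 47, 58, 10, 62, 34, 66, 57, 42, 19]
L1: h(18,51)=(18*31+51)%997=609 h(47,58)=(47*31+58)%997=518 h(10,62)=(10*31+62)%997=372 h(34,66)=(34*31+66)%997=123 h(57,42)=(57*31+42)%997=812 h(19,19)=(19*31+19)%997=608 -> [609, 518, 372, 123, 812, 608]
L2: h(609,518)=(609*31+518)%997=454 h(372,123)=(372*31+123)%997=688 h(812,608)=(812*31+608)%997=855 -> [454, 688, 855]
L3: h(454,688)=(454*31+688)%997=804 h(855,855)=(855*31+855)%997=441 -> [804, 441]
L4: h(804,441)=(804*31+441)%997=440 -> [440]

Answer: 440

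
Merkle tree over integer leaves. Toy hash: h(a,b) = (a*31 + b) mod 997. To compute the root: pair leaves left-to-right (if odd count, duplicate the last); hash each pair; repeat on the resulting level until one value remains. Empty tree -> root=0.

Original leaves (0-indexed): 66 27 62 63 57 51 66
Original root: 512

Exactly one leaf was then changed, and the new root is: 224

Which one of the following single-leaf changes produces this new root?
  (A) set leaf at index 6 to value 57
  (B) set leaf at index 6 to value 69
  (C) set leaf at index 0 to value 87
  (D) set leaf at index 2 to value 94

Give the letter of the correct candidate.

Original leaves: [66, 27, 62, 63, 57, 51, 66]
Target new root: 224
Try each candidate change and compute the resulting root:
Candidate A: set leaf[6] = 57 -> leaves = [66, 27, 62, 63, 57, 51, 57]
  L0: [66, 27, 62, 63, 57, 51, 57]
  L1: h(66,27)=(66*31+27)%997=79 h(62,63)=(62*31+63)%997=988 h(57,51)=(57*31+51)%997=821 h(57,57)=(57*31+57)%997=827 -> [79, 988, 821, 827]
  L2: h(79,988)=(79*31+988)%997=446 h(821,827)=(821*31+827)%997=356 -> [446, 356]
  L3: h(446,356)=(446*31+356)%997=224 -> [224]
  root = 224 == target 224  ** MATCH **
Candidate B: set leaf[6] = 69 -> leaves = [66, 27, 62, 63, 57, 51, 69]
  L0: [66, 27, 62, 63, 57, 51, 69]
  L1: h(66,27)=(66*31+27)%997=79 h(62,63)=(62*31+63)%997=988 h(57,51)=(57*31+51)%997=821 h(69,69)=(69*31+69)%997=214 -> [79, 988, 821, 214]
  L2: h(79,988)=(79*31+988)%997=446 h(821,214)=(821*31+214)%997=740 -> [446, 740]
  L3: h(446,740)=(446*31+740)%997=608 -> [608]
  root = 608 != target 224
Candidate C: set leaf[0] = 87 -> leaves = [87, 27, 62, 63, 57, 51, 66]
  L0: [87, 27, 62, 63, 57, 51, 66]
  L1: h(87,27)=(87*31+27)%997=730 h(62,63)=(62*31+63)%997=988 h(57,51)=(57*31+51)%997=821 h(66,66)=(66*31+66)%997=118 -> [730, 988, 821, 118]
  L2: h(730,988)=(730*31+988)%997=687 h(821,118)=(821*31+118)%997=644 -> [687, 644]
  L3: h(687,644)=(687*31+644)%997=7 -> [7]
  root = 7 != target 224
Candidate D: set leaf[2] = 94 -> leaves = [66, 27, 94, 63, 57, 51, 66]
  L0: [66, 27, 94, 63, 57, 51, 66]
  L1: h(66,27)=(66*31+27)%997=79 h(94,63)=(94*31+63)%997=983 h(57,51)=(57*31+51)%997=821 h(66,66)=(66*31+66)%997=118 -> [79, 983, 821, 118]
  L2: h(79,983)=(79*31+983)%997=441 h(821,118)=(821*31+118)%997=644 -> [441, 644]
  L3: h(441,644)=(441*31+644)%997=357 -> [357]
  root = 357 != target 224
Candidate A produces the target root.

Answer: A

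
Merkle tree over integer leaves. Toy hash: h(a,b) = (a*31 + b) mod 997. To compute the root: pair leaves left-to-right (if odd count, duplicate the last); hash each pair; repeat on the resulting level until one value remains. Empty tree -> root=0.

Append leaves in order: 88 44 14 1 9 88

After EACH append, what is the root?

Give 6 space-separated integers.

Answer: 88 778 638 625 675 212

Derivation:
After append 88 (leaves=[88]):
  L0: [88]
  root=88
After append 44 (leaves=[88, 44]):
  L0: [88, 44]
  L1: h(88,44)=(88*31+44)%997=778 -> [778]
  root=778
After append 14 (leaves=[88, 44, 14]):
  L0: [88, 44, 14]
  L1: h(88,44)=(88*31+44)%997=778 h(14,14)=(14*31+14)%997=448 -> [778, 448]
  L2: h(778,448)=(778*31+448)%997=638 -> [638]
  root=638
After append 1 (leaves=[88, 44, 14, 1]):
  L0: [88, 44, 14, 1]
  L1: h(88,44)=(88*31+44)%997=778 h(14,1)=(14*31+1)%997=435 -> [778, 435]
  L2: h(778,435)=(778*31+435)%997=625 -> [625]
  root=625
After append 9 (leaves=[88, 44, 14, 1, 9]):
  L0: [88, 44, 14, 1, 9]
  L1: h(88,44)=(88*31+44)%997=778 h(14,1)=(14*31+1)%997=435 h(9,9)=(9*31+9)%997=288 -> [778, 435, 288]
  L2: h(778,435)=(778*31+435)%997=625 h(288,288)=(288*31+288)%997=243 -> [625, 243]
  L3: h(625,243)=(625*31+243)%997=675 -> [675]
  root=675
After append 88 (leaves=[88, 44, 14, 1, 9, 88]):
  L0: [88, 44, 14, 1, 9, 88]
  L1: h(88,44)=(88*31+44)%997=778 h(14,1)=(14*31+1)%997=435 h(9,88)=(9*31+88)%997=367 -> [778, 435, 367]
  L2: h(778,435)=(778*31+435)%997=625 h(367,367)=(367*31+367)%997=777 -> [625, 777]
  L3: h(625,777)=(625*31+777)%997=212 -> [212]
  root=212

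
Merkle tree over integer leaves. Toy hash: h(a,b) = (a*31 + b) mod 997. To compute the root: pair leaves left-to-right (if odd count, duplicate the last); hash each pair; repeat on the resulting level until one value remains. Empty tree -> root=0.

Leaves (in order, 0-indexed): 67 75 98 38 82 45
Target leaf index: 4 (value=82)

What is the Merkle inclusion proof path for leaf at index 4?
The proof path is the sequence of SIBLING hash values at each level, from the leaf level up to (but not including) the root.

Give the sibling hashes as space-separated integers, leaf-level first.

Answer: 45 593 995

Derivation:
L0 (leaves): [67, 75, 98, 38, 82, 45], target index=4
L1: h(67,75)=(67*31+75)%997=158 [pair 0] h(98,38)=(98*31+38)%997=85 [pair 1] h(82,45)=(82*31+45)%997=593 [pair 2] -> [158, 85, 593]
  Sibling for proof at L0: 45
L2: h(158,85)=(158*31+85)%997=995 [pair 0] h(593,593)=(593*31+593)%997=33 [pair 1] -> [995, 33]
  Sibling for proof at L1: 593
L3: h(995,33)=(995*31+33)%997=968 [pair 0] -> [968]
  Sibling for proof at L2: 995
Root: 968
Proof path (sibling hashes from leaf to root): [45, 593, 995]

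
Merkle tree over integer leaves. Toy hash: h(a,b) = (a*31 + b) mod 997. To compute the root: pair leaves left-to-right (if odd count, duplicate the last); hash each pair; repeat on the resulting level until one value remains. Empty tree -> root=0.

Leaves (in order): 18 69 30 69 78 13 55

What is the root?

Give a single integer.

L0: [18, 69, 30, 69, 78, 13, 55]
L1: h(18,69)=(18*31+69)%997=627 h(30,69)=(30*31+69)%997=2 h(78,13)=(78*31+13)%997=437 h(55,55)=(55*31+55)%997=763 -> [627, 2, 437, 763]
L2: h(627,2)=(627*31+2)%997=496 h(437,763)=(437*31+763)%997=352 -> [496, 352]
L3: h(496,352)=(496*31+352)%997=773 -> [773]

Answer: 773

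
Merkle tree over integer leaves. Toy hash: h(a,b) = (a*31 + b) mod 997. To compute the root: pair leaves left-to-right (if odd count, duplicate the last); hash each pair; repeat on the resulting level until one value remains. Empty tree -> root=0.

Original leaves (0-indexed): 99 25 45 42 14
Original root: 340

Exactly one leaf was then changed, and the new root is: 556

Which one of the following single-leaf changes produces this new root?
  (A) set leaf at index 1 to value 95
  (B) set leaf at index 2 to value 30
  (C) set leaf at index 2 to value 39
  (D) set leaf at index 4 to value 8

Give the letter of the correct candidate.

Answer: C

Derivation:
Original leaves: [99, 25, 45, 42, 14]
Target new root: 556
Try each candidate change and compute the resulting root:
Candidate A: set leaf[1] = 95 -> leaves = [99, 95, 45, 42, 14]
  L0: [99, 95, 45, 42, 14]
  L1: h(99,95)=(99*31+95)%997=173 h(45,42)=(45*31+42)%997=440 h(14,14)=(14*31+14)%997=448 -> [173, 440, 448]
  L2: h(173,440)=(173*31+440)%997=818 h(448,448)=(448*31+448)%997=378 -> [818, 378]
  L3: h(818,378)=(818*31+378)%997=811 -> [811]
  root = 811 != target 556
Candidate B: set leaf[2] = 30 -> leaves = [99, 25, 30, 42, 14]
  L0: [99, 25, 30, 42, 14]
  L1: h(99,25)=(99*31+25)%997=103 h(30,42)=(30*31+42)%997=972 h(14,14)=(14*31+14)%997=448 -> [103, 972, 448]
  L2: h(103,972)=(103*31+972)%997=177 h(448,448)=(448*31+448)%997=378 -> [177, 378]
  L3: h(177,378)=(177*31+378)%997=880 -> [880]
  root = 880 != target 556
Candidate C: set leaf[2] = 39 -> leaves = [99, 25, 39, 42, 14]
  L0: [99, 25, 39, 42, 14]
  L1: h(99,25)=(99*31+25)%997=103 h(39,42)=(39*31+42)%997=254 h(14,14)=(14*31+14)%997=448 -> [103, 254, 448]
  L2: h(103,254)=(103*31+254)%997=456 h(448,448)=(448*31+448)%997=378 -> [456, 378]
  L3: h(456,378)=(456*31+378)%997=556 -> [556]
  root = 556 == target 556  ** MATCH **
Candidate D: set leaf[4] = 8 -> leaves = [99, 25, 45, 42, 8]
  L0: [99, 25, 45, 42, 8]
  L1: h(99,25)=(99*31+25)%997=103 h(45,42)=(45*31+42)%997=440 h(8,8)=(8*31+8)%997=256 -> [103, 440, 256]
  L2: h(103,440)=(103*31+440)%997=642 h(256,256)=(256*31+256)%997=216 -> [642, 216]
  L3: h(642,216)=(642*31+216)%997=178 -> [178]
  root = 178 != target 556
Candidate C produces the target root.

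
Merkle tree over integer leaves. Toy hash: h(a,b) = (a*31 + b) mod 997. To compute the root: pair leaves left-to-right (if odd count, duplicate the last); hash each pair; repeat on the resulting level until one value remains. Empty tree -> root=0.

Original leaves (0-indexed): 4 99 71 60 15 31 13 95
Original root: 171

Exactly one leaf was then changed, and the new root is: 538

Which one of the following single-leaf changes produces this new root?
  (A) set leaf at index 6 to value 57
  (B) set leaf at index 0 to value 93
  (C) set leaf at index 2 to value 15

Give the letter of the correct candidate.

Answer: A

Derivation:
Original leaves: [4, 99, 71, 60, 15, 31, 13, 95]
Target new root: 538
Try each candidate change and compute the resulting root:
Candidate A: set leaf[6] = 57 -> leaves = [4, 99, 71, 60, 15, 31, 57, 95]
  L0: [4, 99, 71, 60, 15, 31, 57, 95]
  L1: h(4,99)=(4*31+99)%997=223 h(71,60)=(71*31+60)%997=267 h(15,31)=(15*31+31)%997=496 h(57,95)=(57*31+95)%997=865 -> [223, 267, 496, 865]
  L2: h(223,267)=(223*31+267)%997=201 h(496,865)=(496*31+865)%997=289 -> [201, 289]
  L3: h(201,289)=(201*31+289)%997=538 -> [538]
  root = 538 == target 538  ** MATCH **
Candidate B: set leaf[0] = 93 -> leaves = [93, 99, 71, 60, 15, 31, 13, 95]
  L0: [93, 99, 71, 60, 15, 31, 13, 95]
  L1: h(93,99)=(93*31+99)%997=988 h(71,60)=(71*31+60)%997=267 h(15,31)=(15*31+31)%997=496 h(13,95)=(13*31+95)%997=498 -> [988, 267, 496, 498]
  L2: h(988,267)=(988*31+267)%997=985 h(496,498)=(496*31+498)%997=919 -> [985, 919]
  L3: h(985,919)=(985*31+919)%997=547 -> [547]
  root = 547 != target 538
Candidate C: set leaf[2] = 15 -> leaves = [4, 99, 15, 60, 15, 31, 13, 95]
  L0: [4, 99, 15, 60, 15, 31, 13, 95]
  L1: h(4,99)=(4*31+99)%997=223 h(15,60)=(15*31+60)%997=525 h(15,31)=(15*31+31)%997=496 h(13,95)=(13*31+95)%997=498 -> [223, 525, 496, 498]
  L2: h(223,525)=(223*31+525)%997=459 h(496,498)=(496*31+498)%997=919 -> [459, 919]
  L3: h(459,919)=(459*31+919)%997=193 -> [193]
  root = 193 != target 538
Candidate A produces the target root.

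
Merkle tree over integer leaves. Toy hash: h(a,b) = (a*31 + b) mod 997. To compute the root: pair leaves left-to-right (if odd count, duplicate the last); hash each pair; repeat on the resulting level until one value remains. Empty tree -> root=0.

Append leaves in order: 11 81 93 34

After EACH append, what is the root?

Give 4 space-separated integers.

After append 11 (leaves=[11]):
  L0: [11]
  root=11
After append 81 (leaves=[11, 81]):
  L0: [11, 81]
  L1: h(11,81)=(11*31+81)%997=422 -> [422]
  root=422
After append 93 (leaves=[11, 81, 93]):
  L0: [11, 81, 93]
  L1: h(11,81)=(11*31+81)%997=422 h(93,93)=(93*31+93)%997=982 -> [422, 982]
  L2: h(422,982)=(422*31+982)%997=106 -> [106]
  root=106
After append 34 (leaves=[11, 81, 93, 34]):
  L0: [11, 81, 93, 34]
  L1: h(11,81)=(11*31+81)%997=422 h(93,34)=(93*31+34)%997=923 -> [422, 923]
  L2: h(422,923)=(422*31+923)%997=47 -> [47]
  root=47

Answer: 11 422 106 47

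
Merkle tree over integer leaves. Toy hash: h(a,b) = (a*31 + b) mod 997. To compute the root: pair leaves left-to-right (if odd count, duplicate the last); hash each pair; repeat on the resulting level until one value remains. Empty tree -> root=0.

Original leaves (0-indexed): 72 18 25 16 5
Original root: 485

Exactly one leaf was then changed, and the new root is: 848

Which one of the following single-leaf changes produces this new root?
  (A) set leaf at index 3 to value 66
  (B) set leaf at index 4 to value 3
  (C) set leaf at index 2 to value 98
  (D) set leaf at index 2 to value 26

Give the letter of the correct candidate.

Original leaves: [72, 18, 25, 16, 5]
Target new root: 848
Try each candidate change and compute the resulting root:
Candidate A: set leaf[3] = 66 -> leaves = [72, 18, 25, 66, 5]
  L0: [72, 18, 25, 66, 5]
  L1: h(72,18)=(72*31+18)%997=256 h(25,66)=(25*31+66)%997=841 h(5,5)=(5*31+5)%997=160 -> [256, 841, 160]
  L2: h(256,841)=(256*31+841)%997=801 h(160,160)=(160*31+160)%997=135 -> [801, 135]
  L3: h(801,135)=(801*31+135)%997=41 -> [41]
  root = 41 != target 848
Candidate B: set leaf[4] = 3 -> leaves = [72, 18, 25, 16, 3]
  L0: [72, 18, 25, 16, 3]
  L1: h(72,18)=(72*31+18)%997=256 h(25,16)=(25*31+16)%997=791 h(3,3)=(3*31+3)%997=96 -> [256, 791, 96]
  L2: h(256,791)=(256*31+791)%997=751 h(96,96)=(96*31+96)%997=81 -> [751, 81]
  L3: h(751,81)=(751*31+81)%997=431 -> [431]
  root = 431 != target 848
Candidate C: set leaf[2] = 98 -> leaves = [72, 18, 98, 16, 5]
  L0: [72, 18, 98, 16, 5]
  L1: h(72,18)=(72*31+18)%997=256 h(98,16)=(98*31+16)%997=63 h(5,5)=(5*31+5)%997=160 -> [256, 63, 160]
  L2: h(256,63)=(256*31+63)%997=23 h(160,160)=(160*31+160)%997=135 -> [23, 135]
  L3: h(23,135)=(23*31+135)%997=848 -> [848]
  root = 848 == target 848  ** MATCH **
Candidate D: set leaf[2] = 26 -> leaves = [72, 18, 26, 16, 5]
  L0: [72, 18, 26, 16, 5]
  L1: h(72,18)=(72*31+18)%997=256 h(26,16)=(26*31+16)%997=822 h(5,5)=(5*31+5)%997=160 -> [256, 822, 160]
  L2: h(256,822)=(256*31+822)%997=782 h(160,160)=(160*31+160)%997=135 -> [782, 135]
  L3: h(782,135)=(782*31+135)%997=449 -> [449]
  root = 449 != target 848
Candidate C produces the target root.

Answer: C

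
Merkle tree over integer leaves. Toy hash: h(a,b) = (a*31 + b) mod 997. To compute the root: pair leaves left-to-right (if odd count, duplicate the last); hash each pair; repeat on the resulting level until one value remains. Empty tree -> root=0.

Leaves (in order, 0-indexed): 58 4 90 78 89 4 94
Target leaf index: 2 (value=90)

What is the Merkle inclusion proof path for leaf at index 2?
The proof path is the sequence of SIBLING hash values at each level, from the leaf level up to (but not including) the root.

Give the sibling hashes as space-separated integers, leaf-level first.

L0 (leaves): [58, 4, 90, 78, 89, 4, 94], target index=2
L1: h(58,4)=(58*31+4)%997=805 [pair 0] h(90,78)=(90*31+78)%997=874 [pair 1] h(89,4)=(89*31+4)%997=769 [pair 2] h(94,94)=(94*31+94)%997=17 [pair 3] -> [805, 874, 769, 17]
  Sibling for proof at L0: 78
L2: h(805,874)=(805*31+874)%997=904 [pair 0] h(769,17)=(769*31+17)%997=925 [pair 1] -> [904, 925]
  Sibling for proof at L1: 805
L3: h(904,925)=(904*31+925)%997=36 [pair 0] -> [36]
  Sibling for proof at L2: 925
Root: 36
Proof path (sibling hashes from leaf to root): [78, 805, 925]

Answer: 78 805 925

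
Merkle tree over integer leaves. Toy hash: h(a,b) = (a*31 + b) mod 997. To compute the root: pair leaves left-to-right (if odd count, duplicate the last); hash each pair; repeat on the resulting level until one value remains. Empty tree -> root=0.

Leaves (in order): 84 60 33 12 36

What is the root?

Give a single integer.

L0: [84, 60, 33, 12, 36]
L1: h(84,60)=(84*31+60)%997=670 h(33,12)=(33*31+12)%997=38 h(36,36)=(36*31+36)%997=155 -> [670, 38, 155]
L2: h(670,38)=(670*31+38)%997=868 h(155,155)=(155*31+155)%997=972 -> [868, 972]
L3: h(868,972)=(868*31+972)%997=961 -> [961]

Answer: 961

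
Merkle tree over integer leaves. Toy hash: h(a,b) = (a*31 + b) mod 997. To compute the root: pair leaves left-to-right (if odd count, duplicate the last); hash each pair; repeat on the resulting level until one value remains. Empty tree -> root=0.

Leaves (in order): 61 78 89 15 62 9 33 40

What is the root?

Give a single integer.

Answer: 262

Derivation:
L0: [61, 78, 89, 15, 62, 9, 33, 40]
L1: h(61,78)=(61*31+78)%997=972 h(89,15)=(89*31+15)%997=780 h(62,9)=(62*31+9)%997=934 h(33,40)=(33*31+40)%997=66 -> [972, 780, 934, 66]
L2: h(972,780)=(972*31+780)%997=5 h(934,66)=(934*31+66)%997=107 -> [5, 107]
L3: h(5,107)=(5*31+107)%997=262 -> [262]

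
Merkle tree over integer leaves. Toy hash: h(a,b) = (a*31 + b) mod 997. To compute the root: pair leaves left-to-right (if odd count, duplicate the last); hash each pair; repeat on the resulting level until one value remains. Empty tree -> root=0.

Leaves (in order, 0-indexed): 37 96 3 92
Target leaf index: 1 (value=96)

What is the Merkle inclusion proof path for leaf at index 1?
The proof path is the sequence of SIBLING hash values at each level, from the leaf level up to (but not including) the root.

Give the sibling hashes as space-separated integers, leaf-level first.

L0 (leaves): [37, 96, 3, 92], target index=1
L1: h(37,96)=(37*31+96)%997=246 [pair 0] h(3,92)=(3*31+92)%997=185 [pair 1] -> [246, 185]
  Sibling for proof at L0: 37
L2: h(246,185)=(246*31+185)%997=832 [pair 0] -> [832]
  Sibling for proof at L1: 185
Root: 832
Proof path (sibling hashes from leaf to root): [37, 185]

Answer: 37 185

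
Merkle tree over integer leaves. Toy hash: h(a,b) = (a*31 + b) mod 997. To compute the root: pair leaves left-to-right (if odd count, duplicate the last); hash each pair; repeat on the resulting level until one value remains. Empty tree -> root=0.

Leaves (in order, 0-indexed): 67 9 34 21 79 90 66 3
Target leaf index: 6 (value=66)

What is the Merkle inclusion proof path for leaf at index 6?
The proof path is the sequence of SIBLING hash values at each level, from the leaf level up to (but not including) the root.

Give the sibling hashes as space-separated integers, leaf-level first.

L0 (leaves): [67, 9, 34, 21, 79, 90, 66, 3], target index=6
L1: h(67,9)=(67*31+9)%997=92 [pair 0] h(34,21)=(34*31+21)%997=78 [pair 1] h(79,90)=(79*31+90)%997=545 [pair 2] h(66,3)=(66*31+3)%997=55 [pair 3] -> [92, 78, 545, 55]
  Sibling for proof at L0: 3
L2: h(92,78)=(92*31+78)%997=936 [pair 0] h(545,55)=(545*31+55)%997=1 [pair 1] -> [936, 1]
  Sibling for proof at L1: 545
L3: h(936,1)=(936*31+1)%997=104 [pair 0] -> [104]
  Sibling for proof at L2: 936
Root: 104
Proof path (sibling hashes from leaf to root): [3, 545, 936]

Answer: 3 545 936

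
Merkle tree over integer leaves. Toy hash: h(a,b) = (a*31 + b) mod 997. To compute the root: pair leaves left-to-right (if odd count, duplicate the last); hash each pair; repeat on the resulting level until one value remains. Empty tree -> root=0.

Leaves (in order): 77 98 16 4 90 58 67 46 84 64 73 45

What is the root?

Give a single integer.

L0: [77, 98, 16, 4, 90, 58, 67, 46, 84, 64, 73, 45]
L1: h(77,98)=(77*31+98)%997=491 h(16,4)=(16*31+4)%997=500 h(90,58)=(90*31+58)%997=854 h(67,46)=(67*31+46)%997=129 h(84,64)=(84*31+64)%997=674 h(73,45)=(73*31+45)%997=314 -> [491, 500, 854, 129, 674, 314]
L2: h(491,500)=(491*31+500)%997=766 h(854,129)=(854*31+129)%997=681 h(674,314)=(674*31+314)%997=271 -> [766, 681, 271]
L3: h(766,681)=(766*31+681)%997=499 h(271,271)=(271*31+271)%997=696 -> [499, 696]
L4: h(499,696)=(499*31+696)%997=213 -> [213]

Answer: 213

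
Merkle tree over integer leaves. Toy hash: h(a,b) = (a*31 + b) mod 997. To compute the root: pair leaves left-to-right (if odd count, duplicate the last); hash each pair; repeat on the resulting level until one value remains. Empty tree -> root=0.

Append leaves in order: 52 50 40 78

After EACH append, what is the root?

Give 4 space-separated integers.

After append 52 (leaves=[52]):
  L0: [52]
  root=52
After append 50 (leaves=[52, 50]):
  L0: [52, 50]
  L1: h(52,50)=(52*31+50)%997=665 -> [665]
  root=665
After append 40 (leaves=[52, 50, 40]):
  L0: [52, 50, 40]
  L1: h(52,50)=(52*31+50)%997=665 h(40,40)=(40*31+40)%997=283 -> [665, 283]
  L2: h(665,283)=(665*31+283)%997=958 -> [958]
  root=958
After append 78 (leaves=[52, 50, 40, 78]):
  L0: [52, 50, 40, 78]
  L1: h(52,50)=(52*31+50)%997=665 h(40,78)=(40*31+78)%997=321 -> [665, 321]
  L2: h(665,321)=(665*31+321)%997=996 -> [996]
  root=996

Answer: 52 665 958 996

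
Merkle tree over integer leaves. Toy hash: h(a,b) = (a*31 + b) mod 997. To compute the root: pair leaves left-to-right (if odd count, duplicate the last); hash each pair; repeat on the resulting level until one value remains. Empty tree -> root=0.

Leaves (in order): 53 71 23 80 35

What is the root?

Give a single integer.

L0: [53, 71, 23, 80, 35]
L1: h(53,71)=(53*31+71)%997=717 h(23,80)=(23*31+80)%997=793 h(35,35)=(35*31+35)%997=123 -> [717, 793, 123]
L2: h(717,793)=(717*31+793)%997=89 h(123,123)=(123*31+123)%997=945 -> [89, 945]
L3: h(89,945)=(89*31+945)%997=713 -> [713]

Answer: 713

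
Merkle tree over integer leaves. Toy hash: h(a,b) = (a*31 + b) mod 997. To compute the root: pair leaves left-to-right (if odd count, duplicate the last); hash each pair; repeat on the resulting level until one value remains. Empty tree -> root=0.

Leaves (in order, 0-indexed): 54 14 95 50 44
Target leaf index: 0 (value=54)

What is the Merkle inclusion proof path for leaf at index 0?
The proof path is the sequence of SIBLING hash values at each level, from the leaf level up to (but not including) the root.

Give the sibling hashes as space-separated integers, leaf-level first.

Answer: 14 4 191

Derivation:
L0 (leaves): [54, 14, 95, 50, 44], target index=0
L1: h(54,14)=(54*31+14)%997=691 [pair 0] h(95,50)=(95*31+50)%997=4 [pair 1] h(44,44)=(44*31+44)%997=411 [pair 2] -> [691, 4, 411]
  Sibling for proof at L0: 14
L2: h(691,4)=(691*31+4)%997=488 [pair 0] h(411,411)=(411*31+411)%997=191 [pair 1] -> [488, 191]
  Sibling for proof at L1: 4
L3: h(488,191)=(488*31+191)%997=364 [pair 0] -> [364]
  Sibling for proof at L2: 191
Root: 364
Proof path (sibling hashes from leaf to root): [14, 4, 191]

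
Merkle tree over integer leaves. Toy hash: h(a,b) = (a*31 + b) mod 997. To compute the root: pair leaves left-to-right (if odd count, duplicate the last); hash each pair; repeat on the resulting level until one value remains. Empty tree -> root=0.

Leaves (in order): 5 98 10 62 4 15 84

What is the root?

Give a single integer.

Answer: 448

Derivation:
L0: [5, 98, 10, 62, 4, 15, 84]
L1: h(5,98)=(5*31+98)%997=253 h(10,62)=(10*31+62)%997=372 h(4,15)=(4*31+15)%997=139 h(84,84)=(84*31+84)%997=694 -> [253, 372, 139, 694]
L2: h(253,372)=(253*31+372)%997=239 h(139,694)=(139*31+694)%997=18 -> [239, 18]
L3: h(239,18)=(239*31+18)%997=448 -> [448]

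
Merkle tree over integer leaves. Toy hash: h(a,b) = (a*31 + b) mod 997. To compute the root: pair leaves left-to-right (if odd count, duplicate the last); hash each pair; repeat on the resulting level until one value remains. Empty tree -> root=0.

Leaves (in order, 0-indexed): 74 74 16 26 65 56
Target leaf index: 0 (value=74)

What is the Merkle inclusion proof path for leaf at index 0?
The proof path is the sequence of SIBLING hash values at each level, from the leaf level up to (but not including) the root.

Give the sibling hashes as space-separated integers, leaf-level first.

Answer: 74 522 470

Derivation:
L0 (leaves): [74, 74, 16, 26, 65, 56], target index=0
L1: h(74,74)=(74*31+74)%997=374 [pair 0] h(16,26)=(16*31+26)%997=522 [pair 1] h(65,56)=(65*31+56)%997=77 [pair 2] -> [374, 522, 77]
  Sibling for proof at L0: 74
L2: h(374,522)=(374*31+522)%997=152 [pair 0] h(77,77)=(77*31+77)%997=470 [pair 1] -> [152, 470]
  Sibling for proof at L1: 522
L3: h(152,470)=(152*31+470)%997=197 [pair 0] -> [197]
  Sibling for proof at L2: 470
Root: 197
Proof path (sibling hashes from leaf to root): [74, 522, 470]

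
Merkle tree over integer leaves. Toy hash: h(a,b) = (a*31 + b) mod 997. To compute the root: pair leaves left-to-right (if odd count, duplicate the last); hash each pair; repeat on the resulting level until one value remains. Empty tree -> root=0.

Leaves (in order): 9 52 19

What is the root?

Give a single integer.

Answer: 899

Derivation:
L0: [9, 52, 19]
L1: h(9,52)=(9*31+52)%997=331 h(19,19)=(19*31+19)%997=608 -> [331, 608]
L2: h(331,608)=(331*31+608)%997=899 -> [899]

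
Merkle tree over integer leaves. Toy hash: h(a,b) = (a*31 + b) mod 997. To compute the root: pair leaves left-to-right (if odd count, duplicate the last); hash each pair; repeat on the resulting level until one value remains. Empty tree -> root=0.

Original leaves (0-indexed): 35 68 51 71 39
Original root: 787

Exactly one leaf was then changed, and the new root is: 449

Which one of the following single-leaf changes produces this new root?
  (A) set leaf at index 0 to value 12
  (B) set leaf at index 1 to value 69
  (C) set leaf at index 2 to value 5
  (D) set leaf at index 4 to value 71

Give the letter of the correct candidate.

Answer: C

Derivation:
Original leaves: [35, 68, 51, 71, 39]
Target new root: 449
Try each candidate change and compute the resulting root:
Candidate A: set leaf[0] = 12 -> leaves = [12, 68, 51, 71, 39]
  L0: [12, 68, 51, 71, 39]
  L1: h(12,68)=(12*31+68)%997=440 h(51,71)=(51*31+71)%997=655 h(39,39)=(39*31+39)%997=251 -> [440, 655, 251]
  L2: h(440,655)=(440*31+655)%997=337 h(251,251)=(251*31+251)%997=56 -> [337, 56]
  L3: h(337,56)=(337*31+56)%997=533 -> [533]
  root = 533 != target 449
Candidate B: set leaf[1] = 69 -> leaves = [35, 69, 51, 71, 39]
  L0: [35, 69, 51, 71, 39]
  L1: h(35,69)=(35*31+69)%997=157 h(51,71)=(51*31+71)%997=655 h(39,39)=(39*31+39)%997=251 -> [157, 655, 251]
  L2: h(157,655)=(157*31+655)%997=537 h(251,251)=(251*31+251)%997=56 -> [537, 56]
  L3: h(537,56)=(537*31+56)%997=751 -> [751]
  root = 751 != target 449
Candidate C: set leaf[2] = 5 -> leaves = [35, 68, 5, 71, 39]
  L0: [35, 68, 5, 71, 39]
  L1: h(35,68)=(35*31+68)%997=156 h(5,71)=(5*31+71)%997=226 h(39,39)=(39*31+39)%997=251 -> [156, 226, 251]
  L2: h(156,226)=(156*31+226)%997=77 h(251,251)=(251*31+251)%997=56 -> [77, 56]
  L3: h(77,56)=(77*31+56)%997=449 -> [449]
  root = 449 == target 449  ** MATCH **
Candidate D: set leaf[4] = 71 -> leaves = [35, 68, 51, 71, 71]
  L0: [35, 68, 51, 71, 71]
  L1: h(35,68)=(35*31+68)%997=156 h(51,71)=(51*31+71)%997=655 h(71,71)=(71*31+71)%997=278 -> [156, 655, 278]
  L2: h(156,655)=(156*31+655)%997=506 h(278,278)=(278*31+278)%997=920 -> [506, 920]
  L3: h(506,920)=(506*31+920)%997=654 -> [654]
  root = 654 != target 449
Candidate C produces the target root.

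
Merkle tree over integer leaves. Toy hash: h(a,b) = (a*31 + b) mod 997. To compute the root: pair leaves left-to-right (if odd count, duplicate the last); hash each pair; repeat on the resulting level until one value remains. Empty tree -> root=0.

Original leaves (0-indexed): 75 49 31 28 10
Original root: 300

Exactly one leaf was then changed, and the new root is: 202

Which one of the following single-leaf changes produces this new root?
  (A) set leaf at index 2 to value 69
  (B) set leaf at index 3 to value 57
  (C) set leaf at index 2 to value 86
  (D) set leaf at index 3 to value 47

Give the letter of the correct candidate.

Original leaves: [75, 49, 31, 28, 10]
Target new root: 202
Try each candidate change and compute the resulting root:
Candidate A: set leaf[2] = 69 -> leaves = [75, 49, 69, 28, 10]
  L0: [75, 49, 69, 28, 10]
  L1: h(75,49)=(75*31+49)%997=380 h(69,28)=(69*31+28)%997=173 h(10,10)=(10*31+10)%997=320 -> [380, 173, 320]
  L2: h(380,173)=(380*31+173)%997=986 h(320,320)=(320*31+320)%997=270 -> [986, 270]
  L3: h(986,270)=(986*31+270)%997=926 -> [926]
  root = 926 != target 202
Candidate B: set leaf[3] = 57 -> leaves = [75, 49, 31, 57, 10]
  L0: [75, 49, 31, 57, 10]
  L1: h(75,49)=(75*31+49)%997=380 h(31,57)=(31*31+57)%997=21 h(10,10)=(10*31+10)%997=320 -> [380, 21, 320]
  L2: h(380,21)=(380*31+21)%997=834 h(320,320)=(320*31+320)%997=270 -> [834, 270]
  L3: h(834,270)=(834*31+270)%997=202 -> [202]
  root = 202 == target 202  ** MATCH **
Candidate C: set leaf[2] = 86 -> leaves = [75, 49, 86, 28, 10]
  L0: [75, 49, 86, 28, 10]
  L1: h(75,49)=(75*31+49)%997=380 h(86,28)=(86*31+28)%997=700 h(10,10)=(10*31+10)%997=320 -> [380, 700, 320]
  L2: h(380,700)=(380*31+700)%997=516 h(320,320)=(320*31+320)%997=270 -> [516, 270]
  L3: h(516,270)=(516*31+270)%997=314 -> [314]
  root = 314 != target 202
Candidate D: set leaf[3] = 47 -> leaves = [75, 49, 31, 47, 10]
  L0: [75, 49, 31, 47, 10]
  L1: h(75,49)=(75*31+49)%997=380 h(31,47)=(31*31+47)%997=11 h(10,10)=(10*31+10)%997=320 -> [380, 11, 320]
  L2: h(380,11)=(380*31+11)%997=824 h(320,320)=(320*31+320)%997=270 -> [824, 270]
  L3: h(824,270)=(824*31+270)%997=889 -> [889]
  root = 889 != target 202
Candidate B produces the target root.

Answer: B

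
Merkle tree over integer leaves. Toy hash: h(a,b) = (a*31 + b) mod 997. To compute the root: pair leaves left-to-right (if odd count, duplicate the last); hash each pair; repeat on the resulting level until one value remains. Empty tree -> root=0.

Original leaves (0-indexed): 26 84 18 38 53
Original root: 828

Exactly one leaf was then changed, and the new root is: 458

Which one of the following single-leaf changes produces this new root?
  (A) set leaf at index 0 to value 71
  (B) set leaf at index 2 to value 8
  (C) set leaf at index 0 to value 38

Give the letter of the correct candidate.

Original leaves: [26, 84, 18, 38, 53]
Target new root: 458
Try each candidate change and compute the resulting root:
Candidate A: set leaf[0] = 71 -> leaves = [71, 84, 18, 38, 53]
  L0: [71, 84, 18, 38, 53]
  L1: h(71,84)=(71*31+84)%997=291 h(18,38)=(18*31+38)%997=596 h(53,53)=(53*31+53)%997=699 -> [291, 596, 699]
  L2: h(291,596)=(291*31+596)%997=644 h(699,699)=(699*31+699)%997=434 -> [644, 434]
  L3: h(644,434)=(644*31+434)%997=458 -> [458]
  root = 458 == target 458  ** MATCH **
Candidate B: set leaf[2] = 8 -> leaves = [26, 84, 8, 38, 53]
  L0: [26, 84, 8, 38, 53]
  L1: h(26,84)=(26*31+84)%997=890 h(8,38)=(8*31+38)%997=286 h(53,53)=(53*31+53)%997=699 -> [890, 286, 699]
  L2: h(890,286)=(890*31+286)%997=957 h(699,699)=(699*31+699)%997=434 -> [957, 434]
  L3: h(957,434)=(957*31+434)%997=191 -> [191]
  root = 191 != target 458
Candidate C: set leaf[0] = 38 -> leaves = [38, 84, 18, 38, 53]
  L0: [38, 84, 18, 38, 53]
  L1: h(38,84)=(38*31+84)%997=265 h(18,38)=(18*31+38)%997=596 h(53,53)=(53*31+53)%997=699 -> [265, 596, 699]
  L2: h(265,596)=(265*31+596)%997=835 h(699,699)=(699*31+699)%997=434 -> [835, 434]
  L3: h(835,434)=(835*31+434)%997=397 -> [397]
  root = 397 != target 458
Candidate A produces the target root.

Answer: A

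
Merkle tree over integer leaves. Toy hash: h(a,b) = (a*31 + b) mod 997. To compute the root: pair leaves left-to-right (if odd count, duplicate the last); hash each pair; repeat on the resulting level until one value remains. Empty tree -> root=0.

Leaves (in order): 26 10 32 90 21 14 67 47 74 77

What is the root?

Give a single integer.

L0: [26, 10, 32, 90, 21, 14, 67, 47, 74, 77]
L1: h(26,10)=(26*31+10)%997=816 h(32,90)=(32*31+90)%997=85 h(21,14)=(21*31+14)%997=665 h(67,47)=(67*31+47)%997=130 h(74,77)=(74*31+77)%997=377 -> [816, 85, 665, 130, 377]
L2: h(816,85)=(816*31+85)%997=456 h(665,130)=(665*31+130)%997=805 h(377,377)=(377*31+377)%997=100 -> [456, 805, 100]
L3: h(456,805)=(456*31+805)%997=983 h(100,100)=(100*31+100)%997=209 -> [983, 209]
L4: h(983,209)=(983*31+209)%997=772 -> [772]

Answer: 772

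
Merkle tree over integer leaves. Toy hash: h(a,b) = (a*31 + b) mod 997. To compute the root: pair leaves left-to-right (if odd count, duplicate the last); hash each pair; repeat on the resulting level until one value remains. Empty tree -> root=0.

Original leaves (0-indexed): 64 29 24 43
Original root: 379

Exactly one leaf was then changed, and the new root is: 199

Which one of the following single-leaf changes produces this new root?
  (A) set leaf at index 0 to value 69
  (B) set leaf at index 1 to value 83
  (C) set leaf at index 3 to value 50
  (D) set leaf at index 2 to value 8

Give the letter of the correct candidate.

Original leaves: [64, 29, 24, 43]
Target new root: 199
Try each candidate change and compute the resulting root:
Candidate A: set leaf[0] = 69 -> leaves = [69, 29, 24, 43]
  L0: [69, 29, 24, 43]
  L1: h(69,29)=(69*31+29)%997=174 h(24,43)=(24*31+43)%997=787 -> [174, 787]
  L2: h(174,787)=(174*31+787)%997=199 -> [199]
  root = 199 == target 199  ** MATCH **
Candidate B: set leaf[1] = 83 -> leaves = [64, 83, 24, 43]
  L0: [64, 83, 24, 43]
  L1: h(64,83)=(64*31+83)%997=73 h(24,43)=(24*31+43)%997=787 -> [73, 787]
  L2: h(73,787)=(73*31+787)%997=59 -> [59]
  root = 59 != target 199
Candidate C: set leaf[3] = 50 -> leaves = [64, 29, 24, 50]
  L0: [64, 29, 24, 50]
  L1: h(64,29)=(64*31+29)%997=19 h(24,50)=(24*31+50)%997=794 -> [19, 794]
  L2: h(19,794)=(19*31+794)%997=386 -> [386]
  root = 386 != target 199
Candidate D: set leaf[2] = 8 -> leaves = [64, 29, 8, 43]
  L0: [64, 29, 8, 43]
  L1: h(64,29)=(64*31+29)%997=19 h(8,43)=(8*31+43)%997=291 -> [19, 291]
  L2: h(19,291)=(19*31+291)%997=880 -> [880]
  root = 880 != target 199
Candidate A produces the target root.

Answer: A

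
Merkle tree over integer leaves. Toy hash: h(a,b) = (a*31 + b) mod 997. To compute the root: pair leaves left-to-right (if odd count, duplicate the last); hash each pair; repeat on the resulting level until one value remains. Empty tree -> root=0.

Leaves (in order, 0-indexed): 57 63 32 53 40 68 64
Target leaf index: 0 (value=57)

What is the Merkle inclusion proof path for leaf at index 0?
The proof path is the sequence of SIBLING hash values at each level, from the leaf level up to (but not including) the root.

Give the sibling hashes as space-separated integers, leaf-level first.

Answer: 63 48 722

Derivation:
L0 (leaves): [57, 63, 32, 53, 40, 68, 64], target index=0
L1: h(57,63)=(57*31+63)%997=833 [pair 0] h(32,53)=(32*31+53)%997=48 [pair 1] h(40,68)=(40*31+68)%997=311 [pair 2] h(64,64)=(64*31+64)%997=54 [pair 3] -> [833, 48, 311, 54]
  Sibling for proof at L0: 63
L2: h(833,48)=(833*31+48)%997=946 [pair 0] h(311,54)=(311*31+54)%997=722 [pair 1] -> [946, 722]
  Sibling for proof at L1: 48
L3: h(946,722)=(946*31+722)%997=138 [pair 0] -> [138]
  Sibling for proof at L2: 722
Root: 138
Proof path (sibling hashes from leaf to root): [63, 48, 722]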